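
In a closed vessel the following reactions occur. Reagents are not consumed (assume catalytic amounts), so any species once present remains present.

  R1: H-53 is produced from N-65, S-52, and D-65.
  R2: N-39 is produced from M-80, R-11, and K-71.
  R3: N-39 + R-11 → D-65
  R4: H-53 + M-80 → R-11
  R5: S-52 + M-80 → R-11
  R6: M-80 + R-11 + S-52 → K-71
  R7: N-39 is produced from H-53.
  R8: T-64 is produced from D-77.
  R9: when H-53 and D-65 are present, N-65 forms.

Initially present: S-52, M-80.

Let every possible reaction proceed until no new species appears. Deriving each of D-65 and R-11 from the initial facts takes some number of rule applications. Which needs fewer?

R-11: S-52 and M-80 present → R-11 forms (R5). [1 rule application]
D-65: S-52 and M-80 present → R-11 forms (R5). M-80, R-11, and S-52 present → K-71 forms (R6). M-80, R-11, and K-71 present → N-39 forms (R2). N-39 and R-11 present → D-65 forms (R3). [4 rule applications]
R-11 needs fewer.

R-11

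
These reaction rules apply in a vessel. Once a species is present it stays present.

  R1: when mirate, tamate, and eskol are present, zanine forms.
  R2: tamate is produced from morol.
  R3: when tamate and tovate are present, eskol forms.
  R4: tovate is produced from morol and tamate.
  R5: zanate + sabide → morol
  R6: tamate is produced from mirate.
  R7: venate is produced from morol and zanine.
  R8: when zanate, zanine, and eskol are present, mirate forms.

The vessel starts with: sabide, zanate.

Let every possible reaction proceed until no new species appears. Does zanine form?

zanine would need mirate, tamate, and eskol (R1), but mirate never forms.

No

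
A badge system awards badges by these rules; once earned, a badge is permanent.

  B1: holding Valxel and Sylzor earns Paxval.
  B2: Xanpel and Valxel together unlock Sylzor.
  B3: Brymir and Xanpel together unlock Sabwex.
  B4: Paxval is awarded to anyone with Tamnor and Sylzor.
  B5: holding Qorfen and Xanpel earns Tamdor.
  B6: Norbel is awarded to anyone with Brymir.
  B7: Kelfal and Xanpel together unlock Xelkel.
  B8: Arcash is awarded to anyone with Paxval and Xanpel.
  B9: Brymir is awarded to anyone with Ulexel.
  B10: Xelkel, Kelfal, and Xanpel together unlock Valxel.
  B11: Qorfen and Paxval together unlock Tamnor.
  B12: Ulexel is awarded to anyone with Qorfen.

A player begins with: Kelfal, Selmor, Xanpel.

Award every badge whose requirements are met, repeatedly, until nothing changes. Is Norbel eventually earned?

Norbel would need Brymir (B6), but Brymir is never earned.

No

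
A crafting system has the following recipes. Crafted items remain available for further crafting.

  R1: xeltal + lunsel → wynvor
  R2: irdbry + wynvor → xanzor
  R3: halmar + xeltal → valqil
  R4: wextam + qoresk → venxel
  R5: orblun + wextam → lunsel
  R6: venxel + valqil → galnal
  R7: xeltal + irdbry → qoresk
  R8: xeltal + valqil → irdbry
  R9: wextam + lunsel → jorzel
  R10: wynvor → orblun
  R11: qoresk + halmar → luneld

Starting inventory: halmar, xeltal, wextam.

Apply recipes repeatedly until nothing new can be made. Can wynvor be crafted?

wynvor would need xeltal and lunsel (R1), but lunsel is never obtained.

No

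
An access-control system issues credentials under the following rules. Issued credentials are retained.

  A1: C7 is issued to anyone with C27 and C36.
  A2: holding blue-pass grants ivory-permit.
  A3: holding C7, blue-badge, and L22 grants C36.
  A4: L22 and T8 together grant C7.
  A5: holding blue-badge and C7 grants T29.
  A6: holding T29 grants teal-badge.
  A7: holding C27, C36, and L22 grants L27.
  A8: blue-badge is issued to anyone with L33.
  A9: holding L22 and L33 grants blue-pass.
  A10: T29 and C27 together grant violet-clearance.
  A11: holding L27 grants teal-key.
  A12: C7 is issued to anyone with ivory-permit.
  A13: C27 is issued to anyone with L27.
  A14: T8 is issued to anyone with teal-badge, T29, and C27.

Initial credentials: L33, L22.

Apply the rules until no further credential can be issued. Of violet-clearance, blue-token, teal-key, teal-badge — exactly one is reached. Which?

teal-badge

Holding L22 and L33 grants blue-pass (A9).
Holding L33 grants blue-badge (A8).
Holding blue-pass grants ivory-permit (A2).
Holding ivory-permit grants C7 (A12).
Holding blue-badge and C7 grants T29 (A5).
Holding T29 grants teal-badge (A6).
No rule produces blue-token, and it is not given. violet-clearance would need T29 and C27 (A10), but C27 is never granted. teal-key would need L27 (A11), but L27 is never granted.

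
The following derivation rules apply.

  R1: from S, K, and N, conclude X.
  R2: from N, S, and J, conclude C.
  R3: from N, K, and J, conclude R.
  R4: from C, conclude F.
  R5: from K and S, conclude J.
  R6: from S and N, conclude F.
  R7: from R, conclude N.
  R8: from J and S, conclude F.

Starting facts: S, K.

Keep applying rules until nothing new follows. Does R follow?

No

R would need N, K, and J (R3), but N is never established.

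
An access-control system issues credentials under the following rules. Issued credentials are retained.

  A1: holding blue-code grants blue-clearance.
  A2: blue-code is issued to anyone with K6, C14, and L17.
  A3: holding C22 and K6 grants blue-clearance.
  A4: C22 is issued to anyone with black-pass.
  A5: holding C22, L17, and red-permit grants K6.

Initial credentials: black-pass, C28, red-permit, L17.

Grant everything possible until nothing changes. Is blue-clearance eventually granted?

Holding black-pass grants C22 (A4).
Holding C22, L17, and red-permit grants K6 (A5).
Holding C22 and K6 grants blue-clearance (A3).

Yes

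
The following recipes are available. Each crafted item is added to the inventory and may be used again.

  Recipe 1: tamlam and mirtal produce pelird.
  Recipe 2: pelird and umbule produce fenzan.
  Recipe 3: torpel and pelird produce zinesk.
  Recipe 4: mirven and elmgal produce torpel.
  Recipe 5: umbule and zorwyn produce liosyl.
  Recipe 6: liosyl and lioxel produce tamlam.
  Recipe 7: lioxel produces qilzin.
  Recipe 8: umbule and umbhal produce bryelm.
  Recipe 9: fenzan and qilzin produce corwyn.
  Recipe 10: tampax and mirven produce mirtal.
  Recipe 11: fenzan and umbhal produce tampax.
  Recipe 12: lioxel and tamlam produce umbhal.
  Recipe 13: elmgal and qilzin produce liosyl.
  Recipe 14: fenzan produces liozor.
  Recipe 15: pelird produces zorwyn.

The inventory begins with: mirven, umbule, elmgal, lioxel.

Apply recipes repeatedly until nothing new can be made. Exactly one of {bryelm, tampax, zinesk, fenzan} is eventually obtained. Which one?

lioxel → qilzin (Recipe 7).
Using Recipe 13, elmgal and qilzin make liosyl.
liosyl and lioxel → tamlam (Recipe 6).
Using Recipe 12, lioxel and tamlam make umbhal.
Using Recipe 8, umbule and umbhal make bryelm.
zinesk would need torpel and pelird (Recipe 3), but pelird is never obtained. tampax would need fenzan and umbhal (Recipe 11), but fenzan is never obtained. fenzan would need pelird and umbule (Recipe 2), but pelird is never obtained.

bryelm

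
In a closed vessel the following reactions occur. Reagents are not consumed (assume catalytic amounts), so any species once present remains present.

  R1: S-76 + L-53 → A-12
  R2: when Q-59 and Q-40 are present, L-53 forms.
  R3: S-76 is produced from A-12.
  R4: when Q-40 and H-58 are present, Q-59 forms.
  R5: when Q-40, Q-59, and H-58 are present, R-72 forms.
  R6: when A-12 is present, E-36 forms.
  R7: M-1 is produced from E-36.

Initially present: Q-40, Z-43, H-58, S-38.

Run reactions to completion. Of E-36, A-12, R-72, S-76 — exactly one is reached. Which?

R-72

Q-40 and H-58 present → Q-59 forms (R4).
Q-40, Q-59, and H-58 present → R-72 forms (R5).
S-76 would need A-12 (R3), but A-12 never forms. A-12 would need S-76 and L-53 (R1), but S-76 never forms. E-36 would need A-12 (R6), but A-12 never forms.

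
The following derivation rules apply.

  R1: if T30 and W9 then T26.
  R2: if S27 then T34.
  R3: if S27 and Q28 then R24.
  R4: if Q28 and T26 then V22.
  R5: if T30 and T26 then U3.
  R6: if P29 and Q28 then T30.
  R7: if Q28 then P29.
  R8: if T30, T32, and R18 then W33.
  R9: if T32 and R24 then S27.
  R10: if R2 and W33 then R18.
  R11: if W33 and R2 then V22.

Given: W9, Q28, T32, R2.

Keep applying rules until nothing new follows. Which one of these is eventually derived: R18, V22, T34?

V22

From Q28, R7 gives P29.
From P29 and Q28, R6 gives T30.
T30 and W9 hold, so T26 follows (R1).
Q28 and T26 hold, so V22 follows (R4).
R18 would need R2 and W33 (R10), but W33 is never established. T34 would need S27 (R2), but S27 is never established.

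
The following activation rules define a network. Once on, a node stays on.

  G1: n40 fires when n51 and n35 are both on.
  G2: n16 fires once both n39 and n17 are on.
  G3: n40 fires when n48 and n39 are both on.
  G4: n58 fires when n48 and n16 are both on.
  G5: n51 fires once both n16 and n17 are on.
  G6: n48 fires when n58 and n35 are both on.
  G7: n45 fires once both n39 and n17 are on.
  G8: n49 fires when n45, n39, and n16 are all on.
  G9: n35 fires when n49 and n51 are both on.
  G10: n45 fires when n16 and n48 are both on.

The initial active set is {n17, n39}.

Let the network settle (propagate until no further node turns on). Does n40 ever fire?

n39 and n17 are on, so n16 fires (G2).
n39 and n17 are on, so n45 fires (G7).
n45, n39, and n16 are on, so n49 fires (G8).
n16 and n17 are on, so n51 fires (G5).
n49 and n51 are on, so n35 fires (G9).
G1: n51 and n35 on → n40 on.

Yes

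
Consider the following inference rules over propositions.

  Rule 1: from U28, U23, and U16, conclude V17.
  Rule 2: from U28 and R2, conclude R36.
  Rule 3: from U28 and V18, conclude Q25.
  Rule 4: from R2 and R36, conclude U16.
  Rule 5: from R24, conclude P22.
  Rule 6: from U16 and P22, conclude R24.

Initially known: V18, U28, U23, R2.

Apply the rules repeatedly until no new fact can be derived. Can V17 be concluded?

Yes

U28 and R2 hold, so R36 follows (Rule 2).
From R2 and R36, Rule 4 gives U16.
U28, U23, and U16 hold, so V17 follows (Rule 1).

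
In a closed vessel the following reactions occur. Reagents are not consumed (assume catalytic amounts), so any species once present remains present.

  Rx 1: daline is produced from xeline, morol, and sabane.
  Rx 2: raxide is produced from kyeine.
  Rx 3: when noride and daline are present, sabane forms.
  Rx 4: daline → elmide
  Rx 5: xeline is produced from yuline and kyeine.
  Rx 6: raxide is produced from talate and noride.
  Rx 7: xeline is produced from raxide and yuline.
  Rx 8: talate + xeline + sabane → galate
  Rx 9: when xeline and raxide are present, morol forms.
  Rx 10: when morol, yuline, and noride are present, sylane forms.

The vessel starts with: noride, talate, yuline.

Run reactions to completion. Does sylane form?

talate and noride present → raxide forms (Rx 6).
raxide and yuline present → xeline forms (Rx 7).
xeline and raxide present → morol forms (Rx 9).
morol, yuline, and noride present → sylane forms (Rx 10).

Yes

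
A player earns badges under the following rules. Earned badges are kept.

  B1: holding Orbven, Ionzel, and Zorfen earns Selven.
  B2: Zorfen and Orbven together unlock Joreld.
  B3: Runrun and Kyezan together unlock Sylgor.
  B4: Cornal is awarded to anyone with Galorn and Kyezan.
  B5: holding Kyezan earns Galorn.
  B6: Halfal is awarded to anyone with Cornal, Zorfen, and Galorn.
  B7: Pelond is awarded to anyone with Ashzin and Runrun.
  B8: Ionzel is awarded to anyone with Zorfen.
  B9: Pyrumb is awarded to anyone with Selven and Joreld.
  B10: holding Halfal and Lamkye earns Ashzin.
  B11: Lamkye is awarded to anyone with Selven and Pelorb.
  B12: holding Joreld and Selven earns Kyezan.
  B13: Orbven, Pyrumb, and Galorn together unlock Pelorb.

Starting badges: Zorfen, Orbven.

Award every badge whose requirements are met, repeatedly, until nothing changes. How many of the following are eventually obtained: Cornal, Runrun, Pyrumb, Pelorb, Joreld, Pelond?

With Zorfen and Orbven, Joreld is earned (B2).
With Zorfen, Ionzel is earned (B8).
With Orbven, Ionzel, and Zorfen, Selven is earned (B1).
With Joreld and Selven, Kyezan is earned (B12).
With Selven and Joreld, Pyrumb is earned (B9).
With Kyezan, Galorn is earned (B5).
With Galorn and Kyezan, Cornal is earned (B4).
With Orbven, Pyrumb, and Galorn, Pelorb is earned (B13).
Cornal: reached.
No rule produces Runrun, and it is not given.
Pyrumb: reached.
Pelorb: reached.
Joreld: reached.
Pelond would need Ashzin and Runrun (B7), but Runrun is never earned.
Reached: Cornal, Pyrumb, Pelorb, and Joreld — 4 of the 6.

4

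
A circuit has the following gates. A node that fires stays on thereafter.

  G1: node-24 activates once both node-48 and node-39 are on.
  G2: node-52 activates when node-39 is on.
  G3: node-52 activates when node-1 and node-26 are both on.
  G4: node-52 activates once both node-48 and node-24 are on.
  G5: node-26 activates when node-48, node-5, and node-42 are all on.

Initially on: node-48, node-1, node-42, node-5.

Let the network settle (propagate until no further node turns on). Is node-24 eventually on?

No

node-24 would need node-48 and node-39 (G1), but node-39 never turns on.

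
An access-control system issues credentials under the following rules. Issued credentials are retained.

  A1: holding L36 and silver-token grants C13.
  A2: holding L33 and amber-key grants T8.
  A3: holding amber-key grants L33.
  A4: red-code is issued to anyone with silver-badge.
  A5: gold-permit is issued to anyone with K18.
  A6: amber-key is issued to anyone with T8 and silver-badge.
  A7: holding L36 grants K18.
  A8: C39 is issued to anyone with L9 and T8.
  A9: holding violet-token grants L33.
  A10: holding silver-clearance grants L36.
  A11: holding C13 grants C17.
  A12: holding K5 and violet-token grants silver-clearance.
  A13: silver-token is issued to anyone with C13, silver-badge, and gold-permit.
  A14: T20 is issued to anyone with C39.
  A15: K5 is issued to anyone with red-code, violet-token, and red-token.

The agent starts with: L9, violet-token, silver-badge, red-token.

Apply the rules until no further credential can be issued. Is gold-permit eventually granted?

Holding silver-badge grants red-code (A4).
Holding red-code, violet-token, and red-token grants K5 (A15).
Holding K5 and violet-token grants silver-clearance (A12).
Holding silver-clearance grants L36 (A10).
Holding L36 grants K18 (A7).
Holding K18 grants gold-permit (A5).

Yes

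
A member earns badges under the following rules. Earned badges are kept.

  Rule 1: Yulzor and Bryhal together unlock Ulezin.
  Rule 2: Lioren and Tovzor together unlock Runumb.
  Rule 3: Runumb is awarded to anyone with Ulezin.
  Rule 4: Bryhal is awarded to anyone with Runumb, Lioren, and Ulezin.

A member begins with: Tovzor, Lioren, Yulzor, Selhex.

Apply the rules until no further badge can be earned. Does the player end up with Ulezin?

No

Ulezin would need Yulzor and Bryhal (Rule 1), but Bryhal is never earned.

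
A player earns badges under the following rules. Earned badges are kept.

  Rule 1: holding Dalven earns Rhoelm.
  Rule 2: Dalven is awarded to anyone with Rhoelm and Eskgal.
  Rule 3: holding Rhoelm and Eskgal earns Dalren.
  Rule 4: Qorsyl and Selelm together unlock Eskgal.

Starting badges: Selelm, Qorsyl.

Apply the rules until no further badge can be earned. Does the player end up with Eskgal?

With Qorsyl and Selelm, Eskgal is earned (Rule 4).

Yes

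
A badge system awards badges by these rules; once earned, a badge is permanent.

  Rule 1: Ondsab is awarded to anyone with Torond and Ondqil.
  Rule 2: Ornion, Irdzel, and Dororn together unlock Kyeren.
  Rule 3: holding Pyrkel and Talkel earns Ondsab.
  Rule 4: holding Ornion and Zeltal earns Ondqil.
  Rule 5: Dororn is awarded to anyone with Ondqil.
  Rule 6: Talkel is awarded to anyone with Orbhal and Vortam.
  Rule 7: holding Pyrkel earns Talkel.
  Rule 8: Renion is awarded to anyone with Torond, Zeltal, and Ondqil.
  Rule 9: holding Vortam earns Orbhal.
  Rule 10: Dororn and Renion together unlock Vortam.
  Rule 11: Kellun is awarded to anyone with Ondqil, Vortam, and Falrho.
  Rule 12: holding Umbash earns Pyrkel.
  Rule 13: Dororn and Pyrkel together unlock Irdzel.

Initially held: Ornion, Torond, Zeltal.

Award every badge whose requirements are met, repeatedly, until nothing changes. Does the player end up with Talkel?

With Ornion and Zeltal, Ondqil is earned (Rule 4).
With Torond, Zeltal, and Ondqil, Renion is earned (Rule 8).
With Ondqil, Dororn is earned (Rule 5).
With Dororn and Renion, Vortam is earned (Rule 10).
With Vortam, Orbhal is earned (Rule 9).
With Orbhal and Vortam, Talkel is earned (Rule 6).

Yes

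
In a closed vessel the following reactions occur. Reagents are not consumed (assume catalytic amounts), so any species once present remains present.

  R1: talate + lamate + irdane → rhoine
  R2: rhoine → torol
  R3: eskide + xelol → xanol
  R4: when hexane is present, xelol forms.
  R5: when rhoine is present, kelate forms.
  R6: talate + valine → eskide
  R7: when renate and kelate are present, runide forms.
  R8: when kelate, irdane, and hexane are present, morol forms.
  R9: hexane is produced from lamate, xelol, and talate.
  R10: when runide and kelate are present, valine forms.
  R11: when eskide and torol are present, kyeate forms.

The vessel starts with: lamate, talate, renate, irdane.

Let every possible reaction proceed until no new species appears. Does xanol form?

No

xanol would need eskide and xelol (R3), but xelol never forms.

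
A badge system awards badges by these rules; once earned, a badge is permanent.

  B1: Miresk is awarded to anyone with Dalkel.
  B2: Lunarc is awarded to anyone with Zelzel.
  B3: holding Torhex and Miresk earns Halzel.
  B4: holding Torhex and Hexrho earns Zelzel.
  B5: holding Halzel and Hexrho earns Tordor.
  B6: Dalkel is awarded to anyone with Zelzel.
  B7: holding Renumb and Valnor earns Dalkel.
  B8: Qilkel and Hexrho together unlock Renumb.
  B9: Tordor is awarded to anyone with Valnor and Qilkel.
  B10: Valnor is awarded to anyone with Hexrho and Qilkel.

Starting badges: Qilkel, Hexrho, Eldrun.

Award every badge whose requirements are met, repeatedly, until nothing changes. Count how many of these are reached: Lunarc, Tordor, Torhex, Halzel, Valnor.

With Hexrho and Qilkel, Valnor is earned (B10).
With Valnor and Qilkel, Tordor is earned (B9).
Lunarc would need Zelzel (B2), but Zelzel is never earned.
Tordor: reached.
No rule produces Torhex, and it is not given.
Halzel would need Torhex and Miresk (B3), but Torhex is never earned.
Valnor: reached.
Reached: Tordor and Valnor — 2 of the 5.

2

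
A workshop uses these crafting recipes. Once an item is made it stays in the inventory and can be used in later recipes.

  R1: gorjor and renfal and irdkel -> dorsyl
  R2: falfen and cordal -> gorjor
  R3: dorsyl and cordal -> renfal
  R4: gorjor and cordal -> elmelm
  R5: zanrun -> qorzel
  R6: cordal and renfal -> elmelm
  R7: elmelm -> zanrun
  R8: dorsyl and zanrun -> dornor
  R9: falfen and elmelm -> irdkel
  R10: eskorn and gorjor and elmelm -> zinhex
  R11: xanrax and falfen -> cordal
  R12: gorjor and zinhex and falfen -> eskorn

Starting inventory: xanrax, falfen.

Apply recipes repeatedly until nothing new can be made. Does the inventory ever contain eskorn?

eskorn would need gorjor, zinhex, and falfen (R12), but zinhex is never obtained.

No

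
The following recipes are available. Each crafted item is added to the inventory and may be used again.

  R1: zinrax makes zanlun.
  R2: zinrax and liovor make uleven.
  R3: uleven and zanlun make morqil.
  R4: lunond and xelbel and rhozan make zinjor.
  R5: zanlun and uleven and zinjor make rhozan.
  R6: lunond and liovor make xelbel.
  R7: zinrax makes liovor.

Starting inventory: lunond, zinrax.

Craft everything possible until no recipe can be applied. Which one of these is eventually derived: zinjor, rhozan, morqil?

Using R1, zinrax makes zanlun.
Using R7, zinrax makes liovor.
Using R2, zinrax and liovor make uleven.
Using R3, uleven and zanlun make morqil.
zinjor would need lunond, xelbel, and rhozan (R4), but rhozan is never obtained. rhozan would need zanlun, uleven, and zinjor (R5), but zinjor is never obtained.

morqil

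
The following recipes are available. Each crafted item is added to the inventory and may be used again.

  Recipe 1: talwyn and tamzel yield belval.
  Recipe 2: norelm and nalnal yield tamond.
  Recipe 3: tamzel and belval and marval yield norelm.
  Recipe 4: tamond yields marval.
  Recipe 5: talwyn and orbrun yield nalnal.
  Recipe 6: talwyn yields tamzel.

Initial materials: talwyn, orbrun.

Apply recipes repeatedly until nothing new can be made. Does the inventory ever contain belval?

Using Recipe 6, talwyn makes tamzel.
Using Recipe 1, talwyn and tamzel make belval.

Yes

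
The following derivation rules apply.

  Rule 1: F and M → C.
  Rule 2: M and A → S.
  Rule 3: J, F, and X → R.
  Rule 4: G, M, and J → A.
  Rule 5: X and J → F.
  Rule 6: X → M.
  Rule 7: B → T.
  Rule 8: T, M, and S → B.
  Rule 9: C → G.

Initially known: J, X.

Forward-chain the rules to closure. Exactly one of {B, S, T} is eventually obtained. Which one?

From X and J, Rule 5 gives F.
From X, Rule 6 gives M.
F and M hold, so C follows (Rule 1).
C holds, so G follows (Rule 9).
G, M, and J hold, so A follows (Rule 4).
M and A hold, so S follows (Rule 2).
T would need B (Rule 7), but B is never established. B would need T, M, and S (Rule 8), but T is never established.

S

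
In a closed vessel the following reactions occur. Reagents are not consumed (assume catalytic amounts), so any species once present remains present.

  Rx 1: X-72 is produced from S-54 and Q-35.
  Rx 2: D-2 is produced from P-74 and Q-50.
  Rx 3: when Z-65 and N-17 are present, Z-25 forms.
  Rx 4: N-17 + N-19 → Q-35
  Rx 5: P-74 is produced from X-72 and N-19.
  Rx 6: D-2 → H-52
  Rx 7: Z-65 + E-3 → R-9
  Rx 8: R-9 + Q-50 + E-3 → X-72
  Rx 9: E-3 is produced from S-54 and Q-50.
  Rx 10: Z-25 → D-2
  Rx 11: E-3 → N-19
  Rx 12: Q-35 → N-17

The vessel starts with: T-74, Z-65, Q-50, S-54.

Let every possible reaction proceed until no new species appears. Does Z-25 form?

No

Z-25 would need Z-65 and N-17 (Rx 3), but N-17 never forms.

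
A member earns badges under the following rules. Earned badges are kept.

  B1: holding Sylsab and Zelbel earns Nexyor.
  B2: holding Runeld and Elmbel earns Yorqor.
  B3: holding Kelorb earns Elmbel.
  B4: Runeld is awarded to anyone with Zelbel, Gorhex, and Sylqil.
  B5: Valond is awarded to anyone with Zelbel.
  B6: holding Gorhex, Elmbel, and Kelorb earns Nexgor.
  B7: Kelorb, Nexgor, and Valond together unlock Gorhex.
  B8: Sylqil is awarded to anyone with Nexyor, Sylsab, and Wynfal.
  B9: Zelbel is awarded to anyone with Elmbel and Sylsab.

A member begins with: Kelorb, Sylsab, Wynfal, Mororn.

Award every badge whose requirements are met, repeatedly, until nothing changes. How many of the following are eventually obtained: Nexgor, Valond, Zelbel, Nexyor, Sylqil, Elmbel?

5

With Kelorb, Elmbel is earned (B3).
With Elmbel and Sylsab, Zelbel is earned (B9).
With Zelbel, Valond is earned (B5).
With Sylsab and Zelbel, Nexyor is earned (B1).
With Nexyor, Sylsab, and Wynfal, Sylqil is earned (B8).
Nexgor would need Gorhex, Elmbel, and Kelorb (B6), but Gorhex is never earned.
Valond: reached.
Zelbel: reached.
Nexyor: reached.
Sylqil: reached.
Elmbel: reached.
Reached: Valond, Zelbel, Nexyor, Sylqil, and Elmbel — 5 of the 6.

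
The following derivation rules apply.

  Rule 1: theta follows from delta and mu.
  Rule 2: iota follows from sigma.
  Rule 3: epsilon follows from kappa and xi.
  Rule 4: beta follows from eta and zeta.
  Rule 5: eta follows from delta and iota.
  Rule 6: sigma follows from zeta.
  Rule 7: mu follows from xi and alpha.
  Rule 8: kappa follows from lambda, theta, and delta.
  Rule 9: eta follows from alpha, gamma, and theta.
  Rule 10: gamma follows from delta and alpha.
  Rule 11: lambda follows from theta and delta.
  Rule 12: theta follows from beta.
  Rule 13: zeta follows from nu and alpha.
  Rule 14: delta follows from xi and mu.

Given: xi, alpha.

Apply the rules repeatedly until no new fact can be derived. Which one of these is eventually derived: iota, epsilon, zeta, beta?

From xi and alpha, Rule 7 gives mu.
xi and mu hold, so delta follows (Rule 14).
From delta and mu, Rule 1 gives theta.
From theta and delta, Rule 11 gives lambda.
lambda, theta, and delta hold, so kappa follows (Rule 8).
From kappa and xi, Rule 3 gives epsilon.
iota would need sigma (Rule 2), but sigma is never established. zeta would need nu and alpha (Rule 13), but nu is never established. beta would need eta and zeta (Rule 4), but zeta is never established.

epsilon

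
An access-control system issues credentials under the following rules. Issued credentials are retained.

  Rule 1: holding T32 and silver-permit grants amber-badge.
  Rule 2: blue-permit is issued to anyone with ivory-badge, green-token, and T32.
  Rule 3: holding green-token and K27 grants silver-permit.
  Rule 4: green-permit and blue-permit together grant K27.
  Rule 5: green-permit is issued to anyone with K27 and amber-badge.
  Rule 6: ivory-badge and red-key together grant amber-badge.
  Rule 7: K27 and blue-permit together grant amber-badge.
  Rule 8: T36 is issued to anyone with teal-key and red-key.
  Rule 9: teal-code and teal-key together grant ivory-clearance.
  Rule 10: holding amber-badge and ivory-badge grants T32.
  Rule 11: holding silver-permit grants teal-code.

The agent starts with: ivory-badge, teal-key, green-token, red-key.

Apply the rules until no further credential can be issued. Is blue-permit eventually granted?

Yes

Holding ivory-badge and red-key grants amber-badge (Rule 6).
Holding amber-badge and ivory-badge grants T32 (Rule 10).
Holding ivory-badge, green-token, and T32 grants blue-permit (Rule 2).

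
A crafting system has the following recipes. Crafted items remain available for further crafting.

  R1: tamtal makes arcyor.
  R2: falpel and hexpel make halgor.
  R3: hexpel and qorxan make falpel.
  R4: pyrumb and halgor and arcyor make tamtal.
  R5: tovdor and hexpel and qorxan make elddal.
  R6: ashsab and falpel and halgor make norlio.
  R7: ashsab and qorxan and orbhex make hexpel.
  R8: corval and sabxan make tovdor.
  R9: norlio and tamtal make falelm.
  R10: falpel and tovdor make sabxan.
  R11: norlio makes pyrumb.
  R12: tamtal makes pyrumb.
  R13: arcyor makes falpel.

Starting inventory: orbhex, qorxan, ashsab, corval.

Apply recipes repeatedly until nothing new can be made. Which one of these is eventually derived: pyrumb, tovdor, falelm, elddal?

ashsab and qorxan and orbhex → hexpel (R7).
Using R3, hexpel and qorxan make falpel.
falpel and hexpel → halgor (R2).
ashsab and falpel and halgor → norlio (R6).
norlio → pyrumb (R11).
falelm would need norlio and tamtal (R9), but tamtal is never obtained. tovdor would need corval and sabxan (R8), but sabxan is never obtained. elddal would need tovdor, hexpel, and qorxan (R5), but tovdor is never obtained.

pyrumb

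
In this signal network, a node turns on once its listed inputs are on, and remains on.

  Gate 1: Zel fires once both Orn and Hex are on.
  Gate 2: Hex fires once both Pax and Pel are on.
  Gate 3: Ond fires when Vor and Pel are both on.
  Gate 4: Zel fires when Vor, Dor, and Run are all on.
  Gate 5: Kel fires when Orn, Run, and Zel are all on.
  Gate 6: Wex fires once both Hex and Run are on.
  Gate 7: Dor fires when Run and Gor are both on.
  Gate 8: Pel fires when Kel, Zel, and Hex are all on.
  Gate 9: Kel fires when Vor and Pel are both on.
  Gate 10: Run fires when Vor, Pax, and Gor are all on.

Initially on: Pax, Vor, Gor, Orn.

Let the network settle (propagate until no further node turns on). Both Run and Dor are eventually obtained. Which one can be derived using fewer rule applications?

Run: Vor, Pax, and Gor are on, so Run fires (Gate 10). [1 rule application]
Dor: Vor, Pax, and Gor are on, so Run fires (Gate 10). Run and Gor are on, so Dor fires (Gate 7). [2 rule applications]
Run needs fewer.

Run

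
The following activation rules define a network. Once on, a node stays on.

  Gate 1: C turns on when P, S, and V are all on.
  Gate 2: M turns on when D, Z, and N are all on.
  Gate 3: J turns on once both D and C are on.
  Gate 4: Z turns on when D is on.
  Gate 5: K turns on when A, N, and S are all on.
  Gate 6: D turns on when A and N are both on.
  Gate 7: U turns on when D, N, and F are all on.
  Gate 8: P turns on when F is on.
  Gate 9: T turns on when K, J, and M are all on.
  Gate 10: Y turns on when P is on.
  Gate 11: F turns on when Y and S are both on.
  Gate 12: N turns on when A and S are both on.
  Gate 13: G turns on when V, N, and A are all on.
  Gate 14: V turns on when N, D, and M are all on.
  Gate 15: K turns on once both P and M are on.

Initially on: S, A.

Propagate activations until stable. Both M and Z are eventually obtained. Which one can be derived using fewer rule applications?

Z

Z: A and S are on, so N turns on (Gate 12). A and N are on, so D turns on (Gate 6). Gate 4: D on → Z on. [3 rule applications]
M: Gate 12: A and S on → N on. A and N are on, so D turns on (Gate 6). Gate 4: D on → Z on. D, Z, and N are on, so M turns on (Gate 2). [4 rule applications]
Z needs fewer.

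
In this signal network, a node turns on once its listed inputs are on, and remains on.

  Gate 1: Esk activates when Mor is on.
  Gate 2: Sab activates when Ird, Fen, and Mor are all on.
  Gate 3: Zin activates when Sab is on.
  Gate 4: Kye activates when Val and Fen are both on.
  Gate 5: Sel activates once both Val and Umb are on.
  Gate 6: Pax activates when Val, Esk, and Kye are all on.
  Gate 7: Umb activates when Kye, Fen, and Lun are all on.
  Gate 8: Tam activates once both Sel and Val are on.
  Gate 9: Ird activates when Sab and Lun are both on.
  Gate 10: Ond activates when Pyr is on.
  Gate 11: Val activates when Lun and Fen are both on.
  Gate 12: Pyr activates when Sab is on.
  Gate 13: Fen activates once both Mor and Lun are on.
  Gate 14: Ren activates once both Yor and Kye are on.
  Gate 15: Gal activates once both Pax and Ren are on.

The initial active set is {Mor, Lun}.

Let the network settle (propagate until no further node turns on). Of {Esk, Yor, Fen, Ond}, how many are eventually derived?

Mor and Lun are on, so Fen activates (Gate 13).
Gate 1: Mor on → Esk on.
Esk: reached.
No rule produces Yor, and it is not given.
Fen: reached.
Ond would need Pyr (Gate 10), but Pyr never turns on.
Reached: Esk and Fen — 2 of the 4.

2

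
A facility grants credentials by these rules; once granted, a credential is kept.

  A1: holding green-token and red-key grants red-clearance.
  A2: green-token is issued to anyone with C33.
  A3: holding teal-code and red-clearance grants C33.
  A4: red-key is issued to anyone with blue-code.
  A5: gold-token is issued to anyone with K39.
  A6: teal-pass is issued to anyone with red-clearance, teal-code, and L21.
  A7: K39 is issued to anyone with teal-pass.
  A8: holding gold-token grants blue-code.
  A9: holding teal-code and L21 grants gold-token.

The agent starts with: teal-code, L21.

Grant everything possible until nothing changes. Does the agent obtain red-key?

Holding teal-code and L21 grants gold-token (A9).
Holding gold-token grants blue-code (A8).
Holding blue-code grants red-key (A4).

Yes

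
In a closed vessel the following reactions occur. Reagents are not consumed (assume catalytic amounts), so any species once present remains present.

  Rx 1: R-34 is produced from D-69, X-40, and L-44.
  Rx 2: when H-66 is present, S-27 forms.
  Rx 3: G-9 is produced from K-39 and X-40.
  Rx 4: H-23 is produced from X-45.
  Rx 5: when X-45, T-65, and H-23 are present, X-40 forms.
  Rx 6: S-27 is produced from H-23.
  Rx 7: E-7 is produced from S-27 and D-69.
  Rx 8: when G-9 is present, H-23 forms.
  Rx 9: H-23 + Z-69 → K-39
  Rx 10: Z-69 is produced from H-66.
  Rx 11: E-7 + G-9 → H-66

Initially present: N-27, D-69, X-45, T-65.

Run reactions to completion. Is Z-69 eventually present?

No

Z-69 would need H-66 (Rx 10), but H-66 never forms.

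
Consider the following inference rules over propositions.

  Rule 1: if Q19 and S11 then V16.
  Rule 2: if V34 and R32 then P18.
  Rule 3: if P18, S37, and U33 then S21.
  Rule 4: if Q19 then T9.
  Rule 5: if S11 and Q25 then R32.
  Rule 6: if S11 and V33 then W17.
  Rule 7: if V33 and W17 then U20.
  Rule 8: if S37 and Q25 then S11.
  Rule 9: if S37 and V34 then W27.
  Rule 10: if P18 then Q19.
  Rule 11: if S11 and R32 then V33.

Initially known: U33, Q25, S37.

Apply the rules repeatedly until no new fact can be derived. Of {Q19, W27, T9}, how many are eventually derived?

Q19 would need P18 (Rule 10), but P18 is never established.
W27 would need S37 and V34 (Rule 9), but V34 is never established.
T9 would need Q19 (Rule 4), but Q19 is never established.
None of the 3 are reached.

0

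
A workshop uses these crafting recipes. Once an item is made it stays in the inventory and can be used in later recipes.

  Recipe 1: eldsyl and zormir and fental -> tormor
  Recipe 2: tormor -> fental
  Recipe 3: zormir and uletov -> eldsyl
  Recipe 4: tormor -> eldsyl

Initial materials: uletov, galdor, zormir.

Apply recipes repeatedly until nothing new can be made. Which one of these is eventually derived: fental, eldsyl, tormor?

eldsyl

Using Recipe 3, zormir and uletov make eldsyl.
fental would need tormor (Recipe 2), but tormor is never obtained. tormor would need eldsyl, zormir, and fental (Recipe 1), but fental is never obtained.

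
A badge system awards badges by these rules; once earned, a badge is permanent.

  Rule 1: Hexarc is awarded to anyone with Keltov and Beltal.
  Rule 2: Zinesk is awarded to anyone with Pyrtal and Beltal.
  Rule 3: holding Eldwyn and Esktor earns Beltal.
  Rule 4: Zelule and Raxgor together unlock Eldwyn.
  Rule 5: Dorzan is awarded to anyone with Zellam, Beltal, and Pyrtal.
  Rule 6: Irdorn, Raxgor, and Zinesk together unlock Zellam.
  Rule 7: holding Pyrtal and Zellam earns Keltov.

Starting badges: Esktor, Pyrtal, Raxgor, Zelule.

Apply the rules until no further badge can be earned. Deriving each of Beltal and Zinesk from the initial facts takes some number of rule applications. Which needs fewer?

Beltal: With Zelule and Raxgor, Eldwyn is earned (Rule 4). With Eldwyn and Esktor, Beltal is earned (Rule 3). [2 rule applications]
Zinesk: With Zelule and Raxgor, Eldwyn is earned (Rule 4). With Eldwyn and Esktor, Beltal is earned (Rule 3). With Pyrtal and Beltal, Zinesk is earned (Rule 2). [3 rule applications]
Beltal needs fewer.

Beltal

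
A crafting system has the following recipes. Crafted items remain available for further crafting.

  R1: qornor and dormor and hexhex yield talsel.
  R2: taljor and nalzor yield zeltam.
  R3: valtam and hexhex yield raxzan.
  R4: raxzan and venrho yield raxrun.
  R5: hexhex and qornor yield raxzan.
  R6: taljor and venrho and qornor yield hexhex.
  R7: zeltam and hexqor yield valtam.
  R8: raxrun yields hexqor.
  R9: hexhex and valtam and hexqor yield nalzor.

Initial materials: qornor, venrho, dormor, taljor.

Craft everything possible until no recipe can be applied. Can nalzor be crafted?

No

nalzor would need hexhex, valtam, and hexqor (R9), but valtam is never obtained.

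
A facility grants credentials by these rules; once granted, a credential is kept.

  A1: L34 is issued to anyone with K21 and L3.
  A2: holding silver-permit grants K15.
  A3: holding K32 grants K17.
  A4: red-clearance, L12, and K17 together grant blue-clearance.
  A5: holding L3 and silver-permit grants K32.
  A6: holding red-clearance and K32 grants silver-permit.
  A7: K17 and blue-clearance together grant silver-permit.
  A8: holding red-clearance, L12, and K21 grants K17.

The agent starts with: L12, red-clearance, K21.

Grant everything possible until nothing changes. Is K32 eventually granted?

No

K32 would need L3 and silver-permit (A5), but L3 is never granted.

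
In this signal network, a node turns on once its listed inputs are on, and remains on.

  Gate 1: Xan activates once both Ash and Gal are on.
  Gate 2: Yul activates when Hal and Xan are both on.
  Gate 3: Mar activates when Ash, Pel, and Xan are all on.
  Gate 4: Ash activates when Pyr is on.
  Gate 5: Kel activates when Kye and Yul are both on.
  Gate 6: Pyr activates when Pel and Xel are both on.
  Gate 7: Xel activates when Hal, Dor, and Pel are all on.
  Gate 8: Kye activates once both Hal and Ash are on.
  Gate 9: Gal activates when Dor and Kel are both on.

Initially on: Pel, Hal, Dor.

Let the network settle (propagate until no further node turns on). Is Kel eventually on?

Kel would need Kye and Yul (Gate 5), but Yul never turns on.

No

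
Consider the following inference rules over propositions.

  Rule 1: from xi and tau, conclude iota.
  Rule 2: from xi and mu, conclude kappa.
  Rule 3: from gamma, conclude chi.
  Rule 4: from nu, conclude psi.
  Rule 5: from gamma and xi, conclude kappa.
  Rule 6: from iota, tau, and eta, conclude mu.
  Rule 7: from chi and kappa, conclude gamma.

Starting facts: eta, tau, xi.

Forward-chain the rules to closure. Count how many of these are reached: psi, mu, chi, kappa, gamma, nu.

From xi and tau, Rule 1 gives iota.
From iota, tau, and eta, Rule 6 gives mu.
xi and mu hold, so kappa follows (Rule 2).
psi would need nu (Rule 4), but nu is never established.
mu: reached.
chi would need gamma (Rule 3), but gamma is never established.
kappa: reached.
gamma would need chi and kappa (Rule 7), but chi is never established.
No rule produces nu, and it is not given.
Reached: mu and kappa — 2 of the 6.

2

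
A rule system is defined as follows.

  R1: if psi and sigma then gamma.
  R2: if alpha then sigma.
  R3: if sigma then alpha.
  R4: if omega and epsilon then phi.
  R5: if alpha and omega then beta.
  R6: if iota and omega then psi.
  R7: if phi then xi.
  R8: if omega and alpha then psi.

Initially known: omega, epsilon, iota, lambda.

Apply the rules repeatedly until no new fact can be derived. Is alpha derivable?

alpha would need sigma (R3), but sigma is never established.

No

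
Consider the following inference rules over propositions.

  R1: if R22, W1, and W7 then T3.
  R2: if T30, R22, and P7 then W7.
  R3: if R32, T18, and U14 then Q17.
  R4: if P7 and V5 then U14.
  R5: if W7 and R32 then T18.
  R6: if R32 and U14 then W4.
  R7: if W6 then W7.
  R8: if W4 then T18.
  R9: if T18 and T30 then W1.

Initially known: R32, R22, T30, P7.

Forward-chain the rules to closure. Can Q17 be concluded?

No

Q17 would need R32, T18, and U14 (R3), but U14 is never established.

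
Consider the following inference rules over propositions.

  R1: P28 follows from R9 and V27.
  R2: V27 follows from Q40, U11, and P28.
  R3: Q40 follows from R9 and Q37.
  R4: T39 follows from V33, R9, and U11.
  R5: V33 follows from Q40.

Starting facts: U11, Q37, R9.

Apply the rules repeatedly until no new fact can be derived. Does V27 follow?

No

V27 would need Q40, U11, and P28 (R2), but P28 is never established.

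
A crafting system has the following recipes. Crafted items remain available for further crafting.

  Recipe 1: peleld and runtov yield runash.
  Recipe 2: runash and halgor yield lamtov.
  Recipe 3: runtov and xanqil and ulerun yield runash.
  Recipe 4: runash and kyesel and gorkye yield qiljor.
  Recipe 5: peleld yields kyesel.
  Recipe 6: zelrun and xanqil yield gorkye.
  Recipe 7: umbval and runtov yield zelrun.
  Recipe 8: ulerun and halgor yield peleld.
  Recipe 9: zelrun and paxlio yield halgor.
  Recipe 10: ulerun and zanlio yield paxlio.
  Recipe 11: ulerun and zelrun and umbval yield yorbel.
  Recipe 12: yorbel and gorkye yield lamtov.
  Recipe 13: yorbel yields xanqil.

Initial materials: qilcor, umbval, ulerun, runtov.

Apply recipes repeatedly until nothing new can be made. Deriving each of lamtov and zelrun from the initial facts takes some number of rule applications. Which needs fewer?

zelrun

zelrun: umbval and runtov → zelrun (Recipe 7). [1 rule application]
lamtov: umbval and runtov → zelrun (Recipe 7). ulerun and zelrun and umbval → yorbel (Recipe 11). yorbel → xanqil (Recipe 13). Using Recipe 6, zelrun and xanqil make gorkye. Using Recipe 12, yorbel and gorkye make lamtov. [5 rule applications]
zelrun needs fewer.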